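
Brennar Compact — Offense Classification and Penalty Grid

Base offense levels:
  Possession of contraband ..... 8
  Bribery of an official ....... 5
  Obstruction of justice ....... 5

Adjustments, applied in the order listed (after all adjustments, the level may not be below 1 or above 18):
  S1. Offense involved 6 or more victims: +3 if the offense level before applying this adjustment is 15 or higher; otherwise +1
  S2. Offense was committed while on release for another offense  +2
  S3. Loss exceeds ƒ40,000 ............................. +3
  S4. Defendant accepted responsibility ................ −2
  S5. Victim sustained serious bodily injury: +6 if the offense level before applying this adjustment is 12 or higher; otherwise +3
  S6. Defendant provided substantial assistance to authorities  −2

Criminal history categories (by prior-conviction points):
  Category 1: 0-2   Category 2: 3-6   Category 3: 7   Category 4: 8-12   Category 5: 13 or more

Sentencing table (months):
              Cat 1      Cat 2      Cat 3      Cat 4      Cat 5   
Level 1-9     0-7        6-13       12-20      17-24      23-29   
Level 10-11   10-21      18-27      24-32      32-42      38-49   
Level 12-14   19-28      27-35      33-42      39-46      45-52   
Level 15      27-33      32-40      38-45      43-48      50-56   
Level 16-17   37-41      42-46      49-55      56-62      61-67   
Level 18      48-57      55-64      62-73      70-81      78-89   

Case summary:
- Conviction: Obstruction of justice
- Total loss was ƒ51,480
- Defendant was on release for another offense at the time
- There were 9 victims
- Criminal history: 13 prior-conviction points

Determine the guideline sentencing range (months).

38-49 months

Base offense level for obstruction of justice: 5.
S1 applies (level before this adjustment is 5 < 15, so +1): 5 + 1 = 6.
S2 applies: 6 + 2 = 8.
S3 applies: 8 + 3 = 11.
S4 does not apply.
Final offense level: 11.
Criminal history: 13 prior points → Category 5 (13+).
Level 11 falls in the 10-11 band.
Grid: Level 10-11 × Category 5 = 38-49 months.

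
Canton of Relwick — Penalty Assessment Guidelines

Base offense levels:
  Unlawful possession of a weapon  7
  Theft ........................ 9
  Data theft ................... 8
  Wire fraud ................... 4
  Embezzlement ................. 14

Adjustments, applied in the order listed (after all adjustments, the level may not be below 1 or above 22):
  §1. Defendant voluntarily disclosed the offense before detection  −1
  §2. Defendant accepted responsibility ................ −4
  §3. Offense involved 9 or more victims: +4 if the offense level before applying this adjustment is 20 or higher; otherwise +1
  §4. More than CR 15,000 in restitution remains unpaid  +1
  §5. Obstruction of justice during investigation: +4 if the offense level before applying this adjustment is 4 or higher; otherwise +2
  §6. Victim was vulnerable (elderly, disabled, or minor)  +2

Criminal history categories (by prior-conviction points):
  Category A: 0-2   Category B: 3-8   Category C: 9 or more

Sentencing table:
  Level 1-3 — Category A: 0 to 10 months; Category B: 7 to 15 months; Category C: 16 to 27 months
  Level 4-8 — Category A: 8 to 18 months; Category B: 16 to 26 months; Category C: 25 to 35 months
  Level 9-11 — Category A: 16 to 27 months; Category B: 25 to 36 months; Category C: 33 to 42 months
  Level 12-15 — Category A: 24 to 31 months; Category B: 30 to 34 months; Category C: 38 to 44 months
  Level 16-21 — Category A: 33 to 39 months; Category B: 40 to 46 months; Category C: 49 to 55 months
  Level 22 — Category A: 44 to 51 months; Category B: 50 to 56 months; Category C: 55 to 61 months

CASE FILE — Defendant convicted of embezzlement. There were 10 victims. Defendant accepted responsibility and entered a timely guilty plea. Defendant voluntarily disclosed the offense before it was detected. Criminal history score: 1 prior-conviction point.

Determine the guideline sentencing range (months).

16-27 months

Base offense level for embezzlement: 14.
§1 applies: 14 − 1 = 13.
§2 applies: 13 − 4 = 9.
§3 applies (level before this adjustment is 9 < 20, so +1): 9 + 1 = 10.
§4 does not apply.
§6 does not apply.
Final offense level: 10.
Criminal history: 1 prior point → Category A (0-2).
Level 10 falls in the 9-11 band.
Grid: Level 9-11 × Category A = 16-27 months.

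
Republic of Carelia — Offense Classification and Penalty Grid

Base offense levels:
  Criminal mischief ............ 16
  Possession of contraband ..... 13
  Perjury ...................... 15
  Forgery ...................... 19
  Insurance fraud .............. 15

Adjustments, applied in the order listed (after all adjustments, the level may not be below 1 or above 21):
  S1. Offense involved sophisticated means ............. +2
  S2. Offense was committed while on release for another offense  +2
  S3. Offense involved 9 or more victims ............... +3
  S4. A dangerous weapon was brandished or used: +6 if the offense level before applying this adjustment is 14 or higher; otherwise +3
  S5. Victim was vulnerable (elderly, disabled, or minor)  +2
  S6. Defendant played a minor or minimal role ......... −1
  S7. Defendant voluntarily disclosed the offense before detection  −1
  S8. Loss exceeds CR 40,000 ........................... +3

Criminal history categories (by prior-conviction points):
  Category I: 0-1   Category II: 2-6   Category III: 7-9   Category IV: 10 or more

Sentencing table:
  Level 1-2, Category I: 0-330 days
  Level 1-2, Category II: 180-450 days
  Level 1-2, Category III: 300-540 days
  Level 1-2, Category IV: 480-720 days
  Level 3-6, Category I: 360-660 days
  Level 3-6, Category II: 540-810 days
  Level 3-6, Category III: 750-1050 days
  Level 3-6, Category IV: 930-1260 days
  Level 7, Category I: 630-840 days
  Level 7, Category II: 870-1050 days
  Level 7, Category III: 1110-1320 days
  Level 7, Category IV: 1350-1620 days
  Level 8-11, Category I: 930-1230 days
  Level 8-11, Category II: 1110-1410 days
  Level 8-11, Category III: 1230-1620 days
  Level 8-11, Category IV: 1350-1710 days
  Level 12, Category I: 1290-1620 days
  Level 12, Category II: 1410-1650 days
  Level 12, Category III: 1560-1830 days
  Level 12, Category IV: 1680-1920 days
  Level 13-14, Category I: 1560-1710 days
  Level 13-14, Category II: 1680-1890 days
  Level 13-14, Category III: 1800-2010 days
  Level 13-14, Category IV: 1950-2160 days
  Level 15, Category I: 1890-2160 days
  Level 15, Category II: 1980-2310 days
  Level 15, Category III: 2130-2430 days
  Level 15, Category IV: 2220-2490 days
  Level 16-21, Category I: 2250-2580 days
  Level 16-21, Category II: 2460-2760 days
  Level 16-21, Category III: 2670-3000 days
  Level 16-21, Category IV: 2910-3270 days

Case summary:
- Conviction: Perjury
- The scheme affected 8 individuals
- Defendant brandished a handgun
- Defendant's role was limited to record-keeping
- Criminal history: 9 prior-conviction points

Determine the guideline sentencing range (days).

Base offense level for perjury: 15.
S1 does not apply.
S2 does not apply.
S3 does not apply.
S4 applies (level before this adjustment is 15 ≥ 14, so +6): 15 + 6 = 21.
S6 applies: 21 − 1 = 20.
S8 does not apply.
Final offense level: 20.
Criminal history: 9 prior points → Category III (7-9).
Level 20 falls in the 16-21 band.
Grid: Level 16-21 × Category III = 2670-3000 days.

2670-3000 days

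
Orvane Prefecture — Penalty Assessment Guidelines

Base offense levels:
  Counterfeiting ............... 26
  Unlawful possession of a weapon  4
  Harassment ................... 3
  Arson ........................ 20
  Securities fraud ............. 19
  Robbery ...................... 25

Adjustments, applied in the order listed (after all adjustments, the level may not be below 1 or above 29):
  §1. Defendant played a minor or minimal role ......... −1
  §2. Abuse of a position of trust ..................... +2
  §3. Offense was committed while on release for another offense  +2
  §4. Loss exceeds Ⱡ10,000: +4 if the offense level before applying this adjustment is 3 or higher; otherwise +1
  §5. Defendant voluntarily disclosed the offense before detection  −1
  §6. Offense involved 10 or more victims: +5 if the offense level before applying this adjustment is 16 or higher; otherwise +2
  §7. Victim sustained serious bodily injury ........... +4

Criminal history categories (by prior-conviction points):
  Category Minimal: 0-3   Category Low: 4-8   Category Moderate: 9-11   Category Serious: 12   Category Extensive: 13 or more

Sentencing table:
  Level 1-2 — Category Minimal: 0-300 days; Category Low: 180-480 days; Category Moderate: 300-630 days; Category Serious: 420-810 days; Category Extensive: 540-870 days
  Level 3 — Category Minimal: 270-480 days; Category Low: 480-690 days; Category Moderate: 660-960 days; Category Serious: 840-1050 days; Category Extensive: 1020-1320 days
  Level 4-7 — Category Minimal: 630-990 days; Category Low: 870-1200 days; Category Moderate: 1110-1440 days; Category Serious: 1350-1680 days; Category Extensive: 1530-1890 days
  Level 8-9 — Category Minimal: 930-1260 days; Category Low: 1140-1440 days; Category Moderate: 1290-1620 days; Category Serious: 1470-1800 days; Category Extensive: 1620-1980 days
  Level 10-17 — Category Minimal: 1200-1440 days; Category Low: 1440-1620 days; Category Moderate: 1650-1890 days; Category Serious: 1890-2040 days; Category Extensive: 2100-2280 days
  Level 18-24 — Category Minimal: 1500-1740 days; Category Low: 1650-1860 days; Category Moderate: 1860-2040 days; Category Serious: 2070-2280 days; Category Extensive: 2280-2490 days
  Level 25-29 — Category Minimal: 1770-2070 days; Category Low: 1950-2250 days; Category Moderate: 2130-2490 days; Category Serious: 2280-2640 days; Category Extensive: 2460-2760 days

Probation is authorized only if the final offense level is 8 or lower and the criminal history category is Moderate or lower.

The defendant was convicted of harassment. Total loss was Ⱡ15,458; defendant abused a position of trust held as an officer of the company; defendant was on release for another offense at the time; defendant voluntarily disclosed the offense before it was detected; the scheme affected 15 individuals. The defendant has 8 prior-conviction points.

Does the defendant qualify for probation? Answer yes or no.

Base offense level for harassment: 3.
§2 applies: 3 + 2 = 5.
§3 applies: 5 + 2 = 7.
§4 applies (level before this adjustment is 7 ≥ 3, so +4): 7 + 4 = 11.
§5 applies: 11 − 1 = 10.
§6 applies (level before this adjustment is 10 < 16, so +2): 10 + 2 = 12.
Final offense level: 12.
Criminal history: 8 prior points → Category Low (4-8).
Level 12 falls in the 10-17 band.
Grid: Level 10-17 × Category Low = 1440-1620 days.
Probation check: level 12 > 8 and category Low ≤ Moderate → not eligible.

No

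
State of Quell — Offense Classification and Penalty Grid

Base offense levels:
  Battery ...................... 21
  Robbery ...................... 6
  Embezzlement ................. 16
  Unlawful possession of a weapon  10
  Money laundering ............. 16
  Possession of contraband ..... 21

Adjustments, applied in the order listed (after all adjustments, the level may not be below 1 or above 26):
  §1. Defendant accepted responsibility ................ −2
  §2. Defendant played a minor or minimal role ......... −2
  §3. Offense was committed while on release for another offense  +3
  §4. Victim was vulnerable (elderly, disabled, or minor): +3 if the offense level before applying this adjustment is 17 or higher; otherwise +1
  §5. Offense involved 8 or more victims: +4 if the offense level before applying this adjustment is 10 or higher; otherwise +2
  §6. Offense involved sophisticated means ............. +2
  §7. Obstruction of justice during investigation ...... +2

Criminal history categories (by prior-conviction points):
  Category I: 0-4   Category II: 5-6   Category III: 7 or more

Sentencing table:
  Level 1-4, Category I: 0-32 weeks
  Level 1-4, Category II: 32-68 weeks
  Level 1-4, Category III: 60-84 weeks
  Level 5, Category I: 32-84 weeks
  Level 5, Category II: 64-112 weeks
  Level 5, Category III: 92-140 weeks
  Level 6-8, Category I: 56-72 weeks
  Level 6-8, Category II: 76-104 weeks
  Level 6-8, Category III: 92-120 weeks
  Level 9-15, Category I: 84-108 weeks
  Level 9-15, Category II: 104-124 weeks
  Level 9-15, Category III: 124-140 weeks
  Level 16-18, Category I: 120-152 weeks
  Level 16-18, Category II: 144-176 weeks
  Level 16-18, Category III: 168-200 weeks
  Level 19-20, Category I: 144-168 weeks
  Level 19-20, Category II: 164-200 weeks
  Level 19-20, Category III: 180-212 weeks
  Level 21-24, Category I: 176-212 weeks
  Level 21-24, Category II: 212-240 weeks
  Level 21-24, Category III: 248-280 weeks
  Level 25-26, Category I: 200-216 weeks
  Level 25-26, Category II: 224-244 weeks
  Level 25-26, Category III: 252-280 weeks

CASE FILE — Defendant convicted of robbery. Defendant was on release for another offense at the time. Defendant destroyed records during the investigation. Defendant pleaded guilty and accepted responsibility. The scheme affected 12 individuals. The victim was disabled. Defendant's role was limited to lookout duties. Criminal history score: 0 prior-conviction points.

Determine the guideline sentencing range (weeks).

84-108 weeks

Base offense level for robbery: 6.
§1 applies: 6 − 2 = 4.
§2 applies: 4 − 2 = 2.
§3 applies: 2 + 3 = 5.
§4 applies (level before this adjustment is 5 < 17, so +1): 5 + 1 = 6.
§5 applies (level before this adjustment is 6 < 10, so +2): 6 + 2 = 8.
§7 applies: 8 + 2 = 10.
Final offense level: 10.
Criminal history: 0 prior points → Category I (0-4).
Level 10 falls in the 9-15 band.
Grid: Level 9-15 × Category I = 84-108 weeks.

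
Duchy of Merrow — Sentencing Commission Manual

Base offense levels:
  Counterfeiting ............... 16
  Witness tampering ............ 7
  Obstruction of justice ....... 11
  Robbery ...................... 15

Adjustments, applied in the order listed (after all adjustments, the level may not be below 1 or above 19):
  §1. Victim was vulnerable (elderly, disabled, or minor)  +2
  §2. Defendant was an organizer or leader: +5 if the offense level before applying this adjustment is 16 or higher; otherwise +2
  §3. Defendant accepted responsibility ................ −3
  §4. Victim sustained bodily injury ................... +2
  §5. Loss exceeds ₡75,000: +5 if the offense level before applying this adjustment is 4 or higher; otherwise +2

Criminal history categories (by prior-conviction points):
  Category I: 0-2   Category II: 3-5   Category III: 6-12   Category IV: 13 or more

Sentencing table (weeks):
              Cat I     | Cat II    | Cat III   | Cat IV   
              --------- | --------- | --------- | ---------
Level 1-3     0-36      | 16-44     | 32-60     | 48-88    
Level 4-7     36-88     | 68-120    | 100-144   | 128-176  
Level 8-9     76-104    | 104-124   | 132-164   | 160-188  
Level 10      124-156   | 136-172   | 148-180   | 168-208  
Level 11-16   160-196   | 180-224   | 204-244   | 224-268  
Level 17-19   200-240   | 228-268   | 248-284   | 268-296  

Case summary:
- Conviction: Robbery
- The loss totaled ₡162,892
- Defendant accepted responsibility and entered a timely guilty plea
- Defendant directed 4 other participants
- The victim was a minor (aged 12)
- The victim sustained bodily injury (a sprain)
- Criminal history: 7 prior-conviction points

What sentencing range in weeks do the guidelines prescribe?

248-284 weeks

Base offense level for robbery: 15.
§1 applies: 15 + 2 = 17.
§2 applies (level before this adjustment is 17 ≥ 16, so +5): 17 + 5 = 22.
§3 applies: 22 − 3 = 19.
§4 applies: 19 + 2 = 21.
§5 applies (level before this adjustment is 21 ≥ 4, so +5): 21 + 5 = 26.
Level 26 exceeds the maximum of 19; capped at 19.
Final offense level: 19.
Criminal history: 7 prior points → Category III (6-12).
Level 19 falls in the 17-19 band.
Grid: Level 17-19 × Category III = 248-284 weeks.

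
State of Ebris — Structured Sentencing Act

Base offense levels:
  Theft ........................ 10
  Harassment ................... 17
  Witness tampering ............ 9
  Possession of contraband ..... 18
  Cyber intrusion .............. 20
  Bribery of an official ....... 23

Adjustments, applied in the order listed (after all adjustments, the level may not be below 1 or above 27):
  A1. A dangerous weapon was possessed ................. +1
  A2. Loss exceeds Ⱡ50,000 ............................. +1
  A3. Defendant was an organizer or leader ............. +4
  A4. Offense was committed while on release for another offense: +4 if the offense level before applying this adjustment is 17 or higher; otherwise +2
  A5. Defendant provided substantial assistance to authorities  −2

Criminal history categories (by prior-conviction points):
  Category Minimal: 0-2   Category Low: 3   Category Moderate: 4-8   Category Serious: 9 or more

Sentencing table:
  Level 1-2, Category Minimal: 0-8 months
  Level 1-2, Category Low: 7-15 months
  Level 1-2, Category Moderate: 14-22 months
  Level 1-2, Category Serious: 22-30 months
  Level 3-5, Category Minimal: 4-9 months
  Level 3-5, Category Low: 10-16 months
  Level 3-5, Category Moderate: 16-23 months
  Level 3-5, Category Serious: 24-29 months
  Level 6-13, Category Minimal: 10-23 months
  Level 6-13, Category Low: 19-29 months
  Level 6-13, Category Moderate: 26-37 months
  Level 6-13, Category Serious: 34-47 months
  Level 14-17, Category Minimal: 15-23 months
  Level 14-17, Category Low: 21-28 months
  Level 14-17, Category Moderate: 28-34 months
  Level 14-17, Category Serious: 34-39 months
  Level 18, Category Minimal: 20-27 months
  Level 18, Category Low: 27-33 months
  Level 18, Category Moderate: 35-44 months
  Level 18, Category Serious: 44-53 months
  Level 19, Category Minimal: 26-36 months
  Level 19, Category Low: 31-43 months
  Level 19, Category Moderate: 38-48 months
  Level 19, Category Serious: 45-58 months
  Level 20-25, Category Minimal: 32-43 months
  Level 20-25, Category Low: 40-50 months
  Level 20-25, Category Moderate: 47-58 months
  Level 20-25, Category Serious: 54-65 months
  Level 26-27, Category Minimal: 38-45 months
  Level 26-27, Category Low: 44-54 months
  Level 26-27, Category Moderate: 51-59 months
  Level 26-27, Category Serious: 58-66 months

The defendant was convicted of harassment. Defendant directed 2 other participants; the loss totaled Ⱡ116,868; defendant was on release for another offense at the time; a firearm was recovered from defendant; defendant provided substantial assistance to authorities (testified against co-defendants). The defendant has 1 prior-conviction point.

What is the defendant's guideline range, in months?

Base offense level for harassment: 17.
A1 applies: 17 + 1 = 18.
A2 applies: 18 + 1 = 19.
A3 applies: 19 + 4 = 23.
A4 applies (level before this adjustment is 23 ≥ 17, so +4): 23 + 4 = 27.
A5 applies: 27 − 2 = 25.
Final offense level: 25.
Criminal history: 1 prior point → Category Minimal (0-2).
Level 25 falls in the 20-25 band.
Grid: Level 20-25 × Category Minimal = 32-43 months.

32-43 months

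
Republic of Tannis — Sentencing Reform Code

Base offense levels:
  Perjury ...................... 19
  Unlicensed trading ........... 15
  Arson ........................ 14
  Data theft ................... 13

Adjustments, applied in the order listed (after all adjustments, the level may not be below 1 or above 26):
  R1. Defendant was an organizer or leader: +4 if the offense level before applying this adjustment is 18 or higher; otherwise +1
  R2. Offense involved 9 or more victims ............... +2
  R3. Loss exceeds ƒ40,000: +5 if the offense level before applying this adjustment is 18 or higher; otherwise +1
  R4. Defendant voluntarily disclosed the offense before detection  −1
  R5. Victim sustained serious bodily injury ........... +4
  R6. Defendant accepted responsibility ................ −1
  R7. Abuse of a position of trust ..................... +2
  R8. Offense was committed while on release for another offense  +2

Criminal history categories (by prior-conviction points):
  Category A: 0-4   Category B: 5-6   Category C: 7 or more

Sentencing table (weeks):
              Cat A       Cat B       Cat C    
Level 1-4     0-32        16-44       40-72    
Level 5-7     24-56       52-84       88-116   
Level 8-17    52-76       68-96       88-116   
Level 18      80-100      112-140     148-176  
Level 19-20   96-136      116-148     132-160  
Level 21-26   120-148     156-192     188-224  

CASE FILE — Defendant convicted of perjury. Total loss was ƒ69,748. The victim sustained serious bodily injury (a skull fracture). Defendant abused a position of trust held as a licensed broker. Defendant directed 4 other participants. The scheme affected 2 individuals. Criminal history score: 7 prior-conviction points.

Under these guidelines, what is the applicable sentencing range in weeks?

188-224 weeks

Base offense level for perjury: 19.
R1 applies (level before this adjustment is 19 ≥ 18, so +4): 19 + 4 = 23.
R3 applies (level before this adjustment is 23 ≥ 18, so +5): 23 + 5 = 28.
R5 applies: 28 + 4 = 32.
R6 does not apply.
R7 applies: 32 + 2 = 34.
R8 does not apply.
Level 34 exceeds the maximum of 26; capped at 26.
Final offense level: 26.
Criminal history: 7 prior points → Category C (7+).
Level 26 falls in the 21-26 band.
Grid: Level 21-26 × Category C = 188-224 weeks.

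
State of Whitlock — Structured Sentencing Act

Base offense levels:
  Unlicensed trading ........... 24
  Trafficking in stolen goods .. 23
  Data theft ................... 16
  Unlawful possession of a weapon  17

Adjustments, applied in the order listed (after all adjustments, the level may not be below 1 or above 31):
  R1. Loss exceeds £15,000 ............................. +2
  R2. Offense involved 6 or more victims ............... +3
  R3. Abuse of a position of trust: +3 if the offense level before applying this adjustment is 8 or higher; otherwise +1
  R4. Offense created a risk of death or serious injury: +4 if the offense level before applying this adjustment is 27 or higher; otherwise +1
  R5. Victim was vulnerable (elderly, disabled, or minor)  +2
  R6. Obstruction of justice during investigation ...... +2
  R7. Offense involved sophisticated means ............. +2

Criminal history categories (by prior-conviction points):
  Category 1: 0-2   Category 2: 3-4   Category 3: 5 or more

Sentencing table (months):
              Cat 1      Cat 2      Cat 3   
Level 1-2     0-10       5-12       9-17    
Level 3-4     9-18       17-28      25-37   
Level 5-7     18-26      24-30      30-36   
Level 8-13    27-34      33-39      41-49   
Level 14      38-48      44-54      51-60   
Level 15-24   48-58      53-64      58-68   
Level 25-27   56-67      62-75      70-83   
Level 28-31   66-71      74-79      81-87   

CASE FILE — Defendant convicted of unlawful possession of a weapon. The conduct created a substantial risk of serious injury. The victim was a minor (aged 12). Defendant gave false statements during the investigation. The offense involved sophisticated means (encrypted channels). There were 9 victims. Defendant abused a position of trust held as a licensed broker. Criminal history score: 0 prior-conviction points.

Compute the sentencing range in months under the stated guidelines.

66-71 months

Base offense level for unlawful possession of a weapon: 17.
R2 applies: 17 + 3 = 20.
R3 applies (level before this adjustment is 20 ≥ 8, so +3): 20 + 3 = 23.
R4 applies (level before this adjustment is 23 < 27, so +1): 23 + 1 = 24.
R5 applies: 24 + 2 = 26.
R6 applies: 26 + 2 = 28.
R7 applies: 28 + 2 = 30.
Final offense level: 30.
Criminal history: 0 prior points → Category 1 (0-2).
Level 30 falls in the 28-31 band.
Grid: Level 28-31 × Category 1 = 66-71 months.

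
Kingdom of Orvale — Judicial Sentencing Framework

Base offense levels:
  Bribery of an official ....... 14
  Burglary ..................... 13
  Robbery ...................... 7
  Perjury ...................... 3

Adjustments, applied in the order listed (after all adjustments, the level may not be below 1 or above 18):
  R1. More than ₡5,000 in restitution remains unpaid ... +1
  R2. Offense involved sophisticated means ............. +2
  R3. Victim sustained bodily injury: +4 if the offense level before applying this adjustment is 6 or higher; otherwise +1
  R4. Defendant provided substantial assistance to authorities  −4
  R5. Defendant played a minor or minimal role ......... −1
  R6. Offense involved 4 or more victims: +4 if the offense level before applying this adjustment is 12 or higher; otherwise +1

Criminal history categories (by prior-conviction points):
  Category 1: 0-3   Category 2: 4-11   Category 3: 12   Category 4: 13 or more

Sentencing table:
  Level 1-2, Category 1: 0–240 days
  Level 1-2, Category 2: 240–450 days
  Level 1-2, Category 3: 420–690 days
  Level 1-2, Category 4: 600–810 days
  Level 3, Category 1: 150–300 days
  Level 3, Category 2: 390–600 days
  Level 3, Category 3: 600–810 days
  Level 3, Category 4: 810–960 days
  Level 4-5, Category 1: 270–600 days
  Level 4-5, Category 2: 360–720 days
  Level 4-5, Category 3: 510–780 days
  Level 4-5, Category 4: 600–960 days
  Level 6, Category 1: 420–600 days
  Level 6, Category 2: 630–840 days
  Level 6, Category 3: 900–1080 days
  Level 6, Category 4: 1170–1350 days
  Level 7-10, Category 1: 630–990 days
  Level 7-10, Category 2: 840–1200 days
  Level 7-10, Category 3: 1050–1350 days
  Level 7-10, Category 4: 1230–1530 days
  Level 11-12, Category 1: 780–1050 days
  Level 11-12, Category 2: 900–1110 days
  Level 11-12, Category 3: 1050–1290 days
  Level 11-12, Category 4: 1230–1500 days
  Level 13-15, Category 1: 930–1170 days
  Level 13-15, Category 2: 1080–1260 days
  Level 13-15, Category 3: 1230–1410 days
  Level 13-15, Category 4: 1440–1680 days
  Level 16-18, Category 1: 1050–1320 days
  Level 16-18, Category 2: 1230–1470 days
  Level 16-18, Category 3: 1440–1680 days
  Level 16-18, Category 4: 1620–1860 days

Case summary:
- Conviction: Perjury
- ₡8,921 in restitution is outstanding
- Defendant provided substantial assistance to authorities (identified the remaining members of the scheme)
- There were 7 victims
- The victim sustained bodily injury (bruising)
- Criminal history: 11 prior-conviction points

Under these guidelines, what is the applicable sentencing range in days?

240-450 days

Base offense level for perjury: 3.
R1 applies: 3 + 1 = 4.
R2 does not apply.
R3 applies (level before this adjustment is 4 < 6, so +1): 4 + 1 = 5.
R4 applies: 5 − 4 = 1.
R5 does not apply.
R6 applies (level before this adjustment is 1 < 12, so +1): 1 + 1 = 2.
Final offense level: 2.
Criminal history: 11 prior points → Category 2 (4-11).
Level 2 falls in the 1-2 band.
Grid: Level 1-2 × Category 2 = 240-450 days.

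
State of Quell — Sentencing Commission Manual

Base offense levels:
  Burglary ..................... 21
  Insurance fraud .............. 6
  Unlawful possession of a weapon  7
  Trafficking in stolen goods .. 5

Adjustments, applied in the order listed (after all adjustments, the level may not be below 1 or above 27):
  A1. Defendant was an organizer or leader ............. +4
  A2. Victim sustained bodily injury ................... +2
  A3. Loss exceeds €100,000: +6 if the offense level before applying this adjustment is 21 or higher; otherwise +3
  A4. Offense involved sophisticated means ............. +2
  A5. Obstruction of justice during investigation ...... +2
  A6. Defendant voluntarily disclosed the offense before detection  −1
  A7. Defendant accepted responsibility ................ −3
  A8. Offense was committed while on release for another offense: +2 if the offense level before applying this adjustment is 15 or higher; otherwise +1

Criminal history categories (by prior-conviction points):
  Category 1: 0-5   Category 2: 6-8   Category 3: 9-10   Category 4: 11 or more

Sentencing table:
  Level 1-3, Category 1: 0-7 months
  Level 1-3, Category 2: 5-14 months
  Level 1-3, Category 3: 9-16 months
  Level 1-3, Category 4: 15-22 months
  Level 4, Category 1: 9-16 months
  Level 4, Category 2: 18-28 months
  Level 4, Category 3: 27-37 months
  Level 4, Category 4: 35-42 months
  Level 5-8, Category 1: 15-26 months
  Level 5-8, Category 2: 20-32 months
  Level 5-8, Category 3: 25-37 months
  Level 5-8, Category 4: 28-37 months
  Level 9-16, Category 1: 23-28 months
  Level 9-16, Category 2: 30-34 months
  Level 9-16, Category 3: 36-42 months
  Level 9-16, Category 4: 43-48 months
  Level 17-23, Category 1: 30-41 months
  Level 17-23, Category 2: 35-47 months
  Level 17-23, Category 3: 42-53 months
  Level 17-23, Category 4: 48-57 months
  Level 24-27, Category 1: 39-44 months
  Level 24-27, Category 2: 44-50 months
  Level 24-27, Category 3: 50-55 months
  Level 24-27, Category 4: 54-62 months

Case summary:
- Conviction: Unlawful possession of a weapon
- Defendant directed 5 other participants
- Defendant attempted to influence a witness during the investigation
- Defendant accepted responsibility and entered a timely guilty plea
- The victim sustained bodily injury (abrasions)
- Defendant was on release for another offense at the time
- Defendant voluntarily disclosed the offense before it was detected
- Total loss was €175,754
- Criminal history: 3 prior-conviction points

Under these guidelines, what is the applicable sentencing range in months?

Base offense level for unlawful possession of a weapon: 7.
A1 applies: 7 + 4 = 11.
A2 applies: 11 + 2 = 13.
A3 applies (level before this adjustment is 13 < 21, so +3): 13 + 3 = 16.
A4 does not apply.
A5 applies: 16 + 2 = 18.
A6 applies: 18 − 1 = 17.
A7 applies: 17 − 3 = 14.
A8 applies (level before this adjustment is 14 < 15, so +1): 14 + 1 = 15.
Final offense level: 15.
Criminal history: 3 prior points → Category 1 (0-5).
Level 15 falls in the 9-16 band.
Grid: Level 9-16 × Category 1 = 23-28 months.

23-28 months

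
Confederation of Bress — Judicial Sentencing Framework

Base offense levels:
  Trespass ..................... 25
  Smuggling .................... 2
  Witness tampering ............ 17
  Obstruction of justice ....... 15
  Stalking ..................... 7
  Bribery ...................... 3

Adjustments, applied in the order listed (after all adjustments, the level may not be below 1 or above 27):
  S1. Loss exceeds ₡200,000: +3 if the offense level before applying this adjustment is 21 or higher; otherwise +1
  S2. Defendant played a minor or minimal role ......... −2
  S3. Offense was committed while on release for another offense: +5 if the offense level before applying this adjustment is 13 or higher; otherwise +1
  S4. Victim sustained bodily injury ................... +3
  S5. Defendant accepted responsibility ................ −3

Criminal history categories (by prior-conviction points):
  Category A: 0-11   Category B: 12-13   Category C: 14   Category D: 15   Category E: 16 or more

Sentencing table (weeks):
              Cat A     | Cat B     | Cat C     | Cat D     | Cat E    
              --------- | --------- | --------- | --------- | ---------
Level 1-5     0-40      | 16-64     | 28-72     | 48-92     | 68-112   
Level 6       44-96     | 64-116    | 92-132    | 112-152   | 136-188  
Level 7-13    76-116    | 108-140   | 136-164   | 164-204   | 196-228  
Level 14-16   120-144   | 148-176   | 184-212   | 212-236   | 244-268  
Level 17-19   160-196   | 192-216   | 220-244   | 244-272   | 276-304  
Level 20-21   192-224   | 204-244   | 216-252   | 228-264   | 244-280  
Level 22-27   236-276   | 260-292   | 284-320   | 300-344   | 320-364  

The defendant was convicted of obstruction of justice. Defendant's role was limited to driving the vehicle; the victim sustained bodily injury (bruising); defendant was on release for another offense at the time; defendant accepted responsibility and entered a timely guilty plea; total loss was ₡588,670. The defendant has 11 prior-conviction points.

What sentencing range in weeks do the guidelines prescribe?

160-196 weeks

Base offense level for obstruction of justice: 15.
S1 applies (level before this adjustment is 15 < 21, so +1): 15 + 1 = 16.
S2 applies: 16 − 2 = 14.
S3 applies (level before this adjustment is 14 ≥ 13, so +5): 14 + 5 = 19.
S4 applies: 19 + 3 = 22.
S5 applies: 22 − 3 = 19.
Final offense level: 19.
Criminal history: 11 prior points → Category A (0-11).
Level 19 falls in the 17-19 band.
Grid: Level 17-19 × Category A = 160-196 weeks.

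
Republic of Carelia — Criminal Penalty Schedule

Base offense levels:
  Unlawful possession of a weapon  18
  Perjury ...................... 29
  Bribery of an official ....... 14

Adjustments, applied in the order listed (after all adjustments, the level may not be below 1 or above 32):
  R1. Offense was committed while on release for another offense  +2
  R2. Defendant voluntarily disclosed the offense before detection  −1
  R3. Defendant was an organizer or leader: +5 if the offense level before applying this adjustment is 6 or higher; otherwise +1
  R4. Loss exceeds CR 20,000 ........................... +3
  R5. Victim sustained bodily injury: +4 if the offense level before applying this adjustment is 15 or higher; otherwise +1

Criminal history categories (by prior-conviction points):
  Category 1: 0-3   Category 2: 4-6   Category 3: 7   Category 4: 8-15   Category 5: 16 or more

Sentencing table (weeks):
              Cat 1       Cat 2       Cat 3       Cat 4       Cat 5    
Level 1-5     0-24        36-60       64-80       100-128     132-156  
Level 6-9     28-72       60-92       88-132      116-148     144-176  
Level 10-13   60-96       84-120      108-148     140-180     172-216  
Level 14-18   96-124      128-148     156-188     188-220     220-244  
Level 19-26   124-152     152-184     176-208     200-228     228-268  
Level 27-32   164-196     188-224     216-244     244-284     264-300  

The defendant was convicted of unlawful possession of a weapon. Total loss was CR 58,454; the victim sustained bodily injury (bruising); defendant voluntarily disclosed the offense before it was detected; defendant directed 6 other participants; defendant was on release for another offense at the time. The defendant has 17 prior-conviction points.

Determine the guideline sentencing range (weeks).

Base offense level for unlawful possession of a weapon: 18.
R1 applies: 18 + 2 = 20.
R2 applies: 20 − 1 = 19.
R3 applies (level before this adjustment is 19 ≥ 6, so +5): 19 + 5 = 24.
R4 applies: 24 + 3 = 27.
R5 applies (level before this adjustment is 27 ≥ 15, so +4): 27 + 4 = 31.
Final offense level: 31.
Criminal history: 17 prior points → Category 5 (16+).
Level 31 falls in the 27-32 band.
Grid: Level 27-32 × Category 5 = 264-300 weeks.

264-300 weeks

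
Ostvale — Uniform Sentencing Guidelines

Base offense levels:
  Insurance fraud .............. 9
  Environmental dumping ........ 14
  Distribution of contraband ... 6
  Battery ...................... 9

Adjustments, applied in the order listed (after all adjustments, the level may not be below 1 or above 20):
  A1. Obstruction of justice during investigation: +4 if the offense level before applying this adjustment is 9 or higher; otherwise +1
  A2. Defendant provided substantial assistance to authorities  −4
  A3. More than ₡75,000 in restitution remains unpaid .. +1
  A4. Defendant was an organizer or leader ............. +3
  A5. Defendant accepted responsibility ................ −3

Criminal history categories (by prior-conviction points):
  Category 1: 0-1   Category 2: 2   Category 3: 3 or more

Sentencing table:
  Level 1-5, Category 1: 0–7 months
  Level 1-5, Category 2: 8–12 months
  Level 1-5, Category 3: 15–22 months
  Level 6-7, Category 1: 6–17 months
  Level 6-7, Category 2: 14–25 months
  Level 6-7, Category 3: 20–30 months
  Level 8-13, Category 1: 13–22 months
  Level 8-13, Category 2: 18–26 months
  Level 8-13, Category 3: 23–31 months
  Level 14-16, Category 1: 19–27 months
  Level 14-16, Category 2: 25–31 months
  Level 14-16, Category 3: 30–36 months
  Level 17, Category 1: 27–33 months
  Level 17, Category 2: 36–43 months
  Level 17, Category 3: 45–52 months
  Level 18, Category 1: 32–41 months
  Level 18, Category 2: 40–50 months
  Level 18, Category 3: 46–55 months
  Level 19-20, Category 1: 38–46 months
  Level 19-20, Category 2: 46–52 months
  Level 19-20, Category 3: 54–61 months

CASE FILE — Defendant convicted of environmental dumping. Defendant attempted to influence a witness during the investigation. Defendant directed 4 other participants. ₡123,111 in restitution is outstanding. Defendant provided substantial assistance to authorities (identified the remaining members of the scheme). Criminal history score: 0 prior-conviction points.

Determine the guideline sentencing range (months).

Base offense level for environmental dumping: 14.
A1 applies (level before this adjustment is 14 ≥ 9, so +4): 14 + 4 = 18.
A2 applies: 18 − 4 = 14.
A3 applies: 14 + 1 = 15.
A4 applies: 15 + 3 = 18.
A5 does not apply.
Final offense level: 18.
Criminal history: 0 prior points → Category 1 (0-1).
Level 18 falls in the 18 band.
Grid: Level 18 × Category 1 = 32-41 months.

32-41 months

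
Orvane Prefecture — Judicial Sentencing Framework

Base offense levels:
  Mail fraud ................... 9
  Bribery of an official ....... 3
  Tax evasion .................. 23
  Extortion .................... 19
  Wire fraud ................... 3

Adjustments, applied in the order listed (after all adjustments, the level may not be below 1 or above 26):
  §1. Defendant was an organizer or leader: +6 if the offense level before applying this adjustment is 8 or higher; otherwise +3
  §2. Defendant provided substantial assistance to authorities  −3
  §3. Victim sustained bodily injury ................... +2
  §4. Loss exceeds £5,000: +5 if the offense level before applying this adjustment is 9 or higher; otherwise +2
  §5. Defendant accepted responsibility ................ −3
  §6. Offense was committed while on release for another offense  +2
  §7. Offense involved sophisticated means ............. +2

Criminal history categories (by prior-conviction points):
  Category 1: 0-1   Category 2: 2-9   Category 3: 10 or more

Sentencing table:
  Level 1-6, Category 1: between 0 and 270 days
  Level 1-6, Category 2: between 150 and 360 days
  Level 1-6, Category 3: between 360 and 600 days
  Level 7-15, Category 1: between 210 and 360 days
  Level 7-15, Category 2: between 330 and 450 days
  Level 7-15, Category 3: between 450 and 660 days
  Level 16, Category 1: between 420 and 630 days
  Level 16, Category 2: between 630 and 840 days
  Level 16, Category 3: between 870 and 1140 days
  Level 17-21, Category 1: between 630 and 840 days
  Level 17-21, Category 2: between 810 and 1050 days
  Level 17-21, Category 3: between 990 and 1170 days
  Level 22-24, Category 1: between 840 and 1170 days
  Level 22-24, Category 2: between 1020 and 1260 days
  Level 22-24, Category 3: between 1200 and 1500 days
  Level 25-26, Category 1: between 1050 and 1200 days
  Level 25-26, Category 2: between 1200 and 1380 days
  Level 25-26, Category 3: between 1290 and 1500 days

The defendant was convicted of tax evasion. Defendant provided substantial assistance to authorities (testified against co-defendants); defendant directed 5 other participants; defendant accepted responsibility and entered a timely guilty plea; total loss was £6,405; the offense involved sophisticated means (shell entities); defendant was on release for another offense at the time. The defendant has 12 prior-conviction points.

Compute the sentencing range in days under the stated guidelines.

Base offense level for tax evasion: 23.
§1 applies (level before this adjustment is 23 ≥ 8, so +6): 23 + 6 = 29.
§2 applies: 29 − 3 = 26.
§4 applies (level before this adjustment is 26 ≥ 9, so +5): 26 + 5 = 31.
§5 applies: 31 − 3 = 28.
§6 applies: 28 + 2 = 30.
§7 applies: 30 + 2 = 32.
Level 32 exceeds the maximum of 26; capped at 26.
Final offense level: 26.
Criminal history: 12 prior points → Category 3 (10+).
Level 26 falls in the 25-26 band.
Grid: Level 25-26 × Category 3 = 1290-1500 days.

1290-1500 days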